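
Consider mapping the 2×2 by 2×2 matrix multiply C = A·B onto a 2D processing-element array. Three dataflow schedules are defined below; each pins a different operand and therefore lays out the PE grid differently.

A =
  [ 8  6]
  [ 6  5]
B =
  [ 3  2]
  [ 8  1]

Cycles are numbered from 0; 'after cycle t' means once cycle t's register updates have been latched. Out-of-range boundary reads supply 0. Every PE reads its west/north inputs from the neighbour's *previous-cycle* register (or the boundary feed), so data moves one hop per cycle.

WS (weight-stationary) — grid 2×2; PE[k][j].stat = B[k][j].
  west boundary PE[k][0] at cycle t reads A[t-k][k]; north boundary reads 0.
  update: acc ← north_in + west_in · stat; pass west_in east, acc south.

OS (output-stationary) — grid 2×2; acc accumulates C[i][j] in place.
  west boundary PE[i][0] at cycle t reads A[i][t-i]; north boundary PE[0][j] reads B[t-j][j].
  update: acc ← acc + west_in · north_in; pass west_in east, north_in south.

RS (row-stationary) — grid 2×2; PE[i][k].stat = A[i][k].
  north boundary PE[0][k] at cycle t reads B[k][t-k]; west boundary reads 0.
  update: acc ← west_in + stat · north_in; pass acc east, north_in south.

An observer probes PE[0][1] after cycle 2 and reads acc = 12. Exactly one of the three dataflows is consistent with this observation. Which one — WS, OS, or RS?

WS [2×2] PE[0][1] across cycles:
  after 0 — PE[0][1] acc=0, pass-E 0, pass-S 0
  after 1 — PE[0][1] acc=16, pass-E 8, pass-S 16
  after 2 — PE[0][1] acc=12, pass-E 6, pass-S 12
OS [2×2] PE[0][1] across cycles:
  after 0 — PE[0][1] acc=0, pass-E 0, pass-S 0
  after 1 — PE[0][1] acc=16, pass-E 8, pass-S 2
  after 2 — PE[0][1] acc=22, pass-E 6, pass-S 1
RS [2×2] PE[0][1] across cycles:
  after 0 — PE[0][1] acc=0, pass-E 0, pass-S 0
  after 1 — PE[0][1] acc=72, pass-E 72, pass-S 8
  after 2 — PE[0][1] acc=22, pass-E 22, pass-S 1

dataflow = WS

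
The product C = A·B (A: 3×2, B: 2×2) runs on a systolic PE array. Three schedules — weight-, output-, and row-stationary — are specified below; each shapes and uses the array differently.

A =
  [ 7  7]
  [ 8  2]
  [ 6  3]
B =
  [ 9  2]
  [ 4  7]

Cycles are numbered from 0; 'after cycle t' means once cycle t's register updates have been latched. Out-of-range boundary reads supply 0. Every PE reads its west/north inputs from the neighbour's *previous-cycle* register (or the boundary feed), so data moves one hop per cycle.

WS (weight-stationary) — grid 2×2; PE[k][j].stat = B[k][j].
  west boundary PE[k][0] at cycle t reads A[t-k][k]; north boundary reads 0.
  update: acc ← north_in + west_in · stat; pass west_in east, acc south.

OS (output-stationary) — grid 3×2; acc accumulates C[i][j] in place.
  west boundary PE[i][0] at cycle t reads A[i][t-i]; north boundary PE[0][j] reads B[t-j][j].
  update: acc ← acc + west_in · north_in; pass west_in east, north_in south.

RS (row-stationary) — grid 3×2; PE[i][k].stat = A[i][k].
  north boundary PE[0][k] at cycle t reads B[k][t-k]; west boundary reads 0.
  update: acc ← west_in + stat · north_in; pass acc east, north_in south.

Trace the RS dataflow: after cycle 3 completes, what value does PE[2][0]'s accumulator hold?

RS on a 3×2 grid — tracing PE[2][0] and its feeders:
  step 0 · PE1,0: acc=0; fwd→0 fwd↓0
  step 0 · PE2,0: acc=0; fwd→0 fwd↓0
  step 1 · PE1,0: acc=72; fwd→72 fwd↓9
  step 1 · PE2,0: acc=0; fwd→0 fwd↓0
  step 2 · PE1,0: acc=16; fwd→16 fwd↓2
  step 2 · PE2,0: acc=54; fwd→54 fwd↓9
  step 3 · PE1,0: acc=0; fwd→0 fwd↓0
  step 3 · PE2,0: acc=12; fwd→12 fwd↓2

PE[2][0].acc = 12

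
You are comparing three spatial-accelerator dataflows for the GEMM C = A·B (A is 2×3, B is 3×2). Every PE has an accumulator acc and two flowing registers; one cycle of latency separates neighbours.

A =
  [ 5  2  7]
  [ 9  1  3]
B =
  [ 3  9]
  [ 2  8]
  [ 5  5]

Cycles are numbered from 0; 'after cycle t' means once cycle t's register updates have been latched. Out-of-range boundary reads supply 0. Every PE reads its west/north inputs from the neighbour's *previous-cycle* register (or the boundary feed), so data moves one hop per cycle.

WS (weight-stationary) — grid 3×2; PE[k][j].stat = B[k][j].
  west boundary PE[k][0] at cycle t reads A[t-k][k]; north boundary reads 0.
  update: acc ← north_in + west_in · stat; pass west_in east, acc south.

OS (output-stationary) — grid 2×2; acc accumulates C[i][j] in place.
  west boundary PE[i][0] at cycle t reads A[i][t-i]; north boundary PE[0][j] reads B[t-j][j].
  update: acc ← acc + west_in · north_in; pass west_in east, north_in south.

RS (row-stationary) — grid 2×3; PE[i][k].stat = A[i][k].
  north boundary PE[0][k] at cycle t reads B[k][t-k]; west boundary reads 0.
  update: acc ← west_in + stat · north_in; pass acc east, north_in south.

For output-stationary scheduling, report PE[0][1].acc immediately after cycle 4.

OS on a 2×2 grid — tracing PE[0][1] and its feeders:
  step 0 · PE0,0: acc=15; fwd→5 fwd↓3
  step 0 · PE0,1: acc=0; fwd→0 fwd↓0
  step 1 · PE0,0: acc=19; fwd→2 fwd↓2
  step 1 · PE0,1: acc=45; fwd→5 fwd↓9
  step 2 · PE0,0: acc=54; fwd→7 fwd↓5
  step 2 · PE0,1: acc=61; fwd→2 fwd↓8
  step 3 · PE0,0: acc=54; fwd→0 fwd↓0
  step 3 · PE0,1: acc=96; fwd→7 fwd↓5
  step 4 · PE0,0: acc=54; fwd→0 fwd↓0
  step 4 · PE0,1: acc=96; fwd→0 fwd↓0

PE[0][1].acc = 96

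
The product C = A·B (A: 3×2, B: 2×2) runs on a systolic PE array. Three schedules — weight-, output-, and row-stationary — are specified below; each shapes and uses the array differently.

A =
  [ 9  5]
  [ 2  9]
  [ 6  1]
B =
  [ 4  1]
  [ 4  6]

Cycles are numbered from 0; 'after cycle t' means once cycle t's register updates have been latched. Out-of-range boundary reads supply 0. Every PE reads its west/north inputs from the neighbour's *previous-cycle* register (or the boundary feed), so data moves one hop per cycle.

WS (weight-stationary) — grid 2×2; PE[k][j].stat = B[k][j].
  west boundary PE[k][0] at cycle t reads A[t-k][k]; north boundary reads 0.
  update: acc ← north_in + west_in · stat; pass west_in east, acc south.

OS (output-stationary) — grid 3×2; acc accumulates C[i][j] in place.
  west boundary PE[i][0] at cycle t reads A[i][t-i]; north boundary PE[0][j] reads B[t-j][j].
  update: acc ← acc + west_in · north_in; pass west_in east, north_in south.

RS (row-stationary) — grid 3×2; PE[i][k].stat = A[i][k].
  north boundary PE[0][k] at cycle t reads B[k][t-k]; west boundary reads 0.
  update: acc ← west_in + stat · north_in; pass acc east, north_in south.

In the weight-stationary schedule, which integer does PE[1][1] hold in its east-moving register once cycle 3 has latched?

register = 9

WS (2×2). Following PE[1][1] plus its west/north inputs:
  c0 r0c1: 0 / 0 / 0
  c0 r1c0: 0 / 0 / 0
  c0 r1c1: 0 / 0 / 0
  c1 r0c1: 9 / 9 / 9
  c1 r1c0: 56 / 5 / 56
  c1 r1c1: 0 / 0 / 0
  c2 r0c1: 2 / 2 / 2
  c2 r1c0: 44 / 9 / 44
  c2 r1c1: 39 / 5 / 39
  c3 r0c1: 6 / 6 / 6
  c3 r1c0: 28 / 1 / 28
  c3 r1c1: 56 / 9 / 56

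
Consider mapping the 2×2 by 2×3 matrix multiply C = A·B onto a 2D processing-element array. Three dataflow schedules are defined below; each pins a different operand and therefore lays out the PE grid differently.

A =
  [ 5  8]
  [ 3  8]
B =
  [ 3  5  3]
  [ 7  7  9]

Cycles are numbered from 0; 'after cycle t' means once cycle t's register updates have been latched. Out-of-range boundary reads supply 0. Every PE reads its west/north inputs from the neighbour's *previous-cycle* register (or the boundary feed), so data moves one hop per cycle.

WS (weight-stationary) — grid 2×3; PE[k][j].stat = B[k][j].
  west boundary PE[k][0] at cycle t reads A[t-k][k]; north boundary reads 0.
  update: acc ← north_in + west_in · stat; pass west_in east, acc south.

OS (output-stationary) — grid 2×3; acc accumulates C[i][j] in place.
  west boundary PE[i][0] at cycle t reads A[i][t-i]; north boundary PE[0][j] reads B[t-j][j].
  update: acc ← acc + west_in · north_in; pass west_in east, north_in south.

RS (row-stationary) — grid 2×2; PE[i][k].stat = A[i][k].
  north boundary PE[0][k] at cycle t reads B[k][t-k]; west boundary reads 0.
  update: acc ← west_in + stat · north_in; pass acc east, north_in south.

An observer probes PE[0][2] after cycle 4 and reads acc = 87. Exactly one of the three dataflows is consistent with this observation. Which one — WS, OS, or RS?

— WS: 2×3; PE[0][2] trace:
  after 0 — PE[0][2] acc=0, pass-E 0, pass-S 0
  after 1 — PE[0][2] acc=0, pass-E 0, pass-S 0
  after 2 — PE[0][2] acc=15, pass-E 5, pass-S 15
  after 3 — PE[0][2] acc=9, pass-E 3, pass-S 9
  after 4 — PE[0][2] acc=0, pass-E 0, pass-S 0
— OS: 2×3; PE[0][2] trace:
  after 0 — PE[0][2] acc=0, pass-E 0, pass-S 0
  after 1 — PE[0][2] acc=0, pass-E 0, pass-S 0
  after 2 — PE[0][2] acc=15, pass-E 5, pass-S 3
  after 3 — PE[0][2] acc=87, pass-E 8, pass-S 9
  after 4 — PE[0][2] acc=87, pass-E 0, pass-S 0
RS (2×2): PE[0][2] does not exist.

dataflow = OS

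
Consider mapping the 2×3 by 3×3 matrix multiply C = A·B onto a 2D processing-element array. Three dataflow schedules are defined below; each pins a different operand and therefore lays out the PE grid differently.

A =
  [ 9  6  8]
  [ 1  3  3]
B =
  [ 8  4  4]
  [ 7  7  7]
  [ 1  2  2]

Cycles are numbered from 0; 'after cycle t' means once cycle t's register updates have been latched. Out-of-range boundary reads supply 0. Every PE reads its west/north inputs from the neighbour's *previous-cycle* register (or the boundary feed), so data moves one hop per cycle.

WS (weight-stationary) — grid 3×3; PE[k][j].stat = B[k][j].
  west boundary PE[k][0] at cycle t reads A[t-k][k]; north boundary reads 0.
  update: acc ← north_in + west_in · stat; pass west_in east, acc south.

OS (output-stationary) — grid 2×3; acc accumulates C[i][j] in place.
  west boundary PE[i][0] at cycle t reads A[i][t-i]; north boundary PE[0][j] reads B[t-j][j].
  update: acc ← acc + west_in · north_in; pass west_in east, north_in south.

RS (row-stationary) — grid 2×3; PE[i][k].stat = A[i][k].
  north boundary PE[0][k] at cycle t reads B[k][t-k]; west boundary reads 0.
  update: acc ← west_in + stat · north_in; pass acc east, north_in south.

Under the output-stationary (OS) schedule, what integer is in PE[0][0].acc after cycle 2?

Tracing OS — 2×3 array, target PE[0][0]:
  t=0 PE[0][0]: acc=72 h=9 v=8
  t=1 PE[0][0]: acc=114 h=6 v=7
  t=2 PE[0][0]: acc=122 h=8 v=1

PE[0][0].acc = 122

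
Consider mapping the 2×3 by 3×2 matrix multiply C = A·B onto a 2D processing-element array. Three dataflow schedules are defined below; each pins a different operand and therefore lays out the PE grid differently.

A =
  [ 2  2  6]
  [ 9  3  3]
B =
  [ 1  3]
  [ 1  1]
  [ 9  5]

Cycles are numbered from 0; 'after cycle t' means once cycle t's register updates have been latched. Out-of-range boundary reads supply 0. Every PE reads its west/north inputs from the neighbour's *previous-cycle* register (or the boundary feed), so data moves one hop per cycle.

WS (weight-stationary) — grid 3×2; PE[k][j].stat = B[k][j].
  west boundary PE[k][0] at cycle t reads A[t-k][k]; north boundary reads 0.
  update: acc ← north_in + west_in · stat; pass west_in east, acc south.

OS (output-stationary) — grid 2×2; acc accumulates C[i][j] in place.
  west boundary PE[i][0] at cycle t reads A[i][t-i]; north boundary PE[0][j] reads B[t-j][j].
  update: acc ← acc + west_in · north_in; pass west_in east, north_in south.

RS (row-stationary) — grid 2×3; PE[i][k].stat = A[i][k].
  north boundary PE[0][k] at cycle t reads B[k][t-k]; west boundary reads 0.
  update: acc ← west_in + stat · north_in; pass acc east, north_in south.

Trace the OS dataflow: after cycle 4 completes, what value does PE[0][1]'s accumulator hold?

Tracing OS — 2×2 array, target PE[0][1]:
  step 0 · PE0,0: acc=2; fwd→2 fwd↓1
  step 0 · PE0,1: acc=0; fwd→0 fwd↓0
  step 1 · PE0,0: acc=4; fwd→2 fwd↓1
  step 1 · PE0,1: acc=6; fwd→2 fwd↓3
  step 2 · PE0,0: acc=58; fwd→6 fwd↓9
  step 2 · PE0,1: acc=8; fwd→2 fwd↓1
  step 3 · PE0,0: acc=58; fwd→0 fwd↓0
  step 3 · PE0,1: acc=38; fwd→6 fwd↓5
  step 4 · PE0,0: acc=58; fwd→0 fwd↓0
  step 4 · PE0,1: acc=38; fwd→0 fwd↓0

PE[0][1].acc = 38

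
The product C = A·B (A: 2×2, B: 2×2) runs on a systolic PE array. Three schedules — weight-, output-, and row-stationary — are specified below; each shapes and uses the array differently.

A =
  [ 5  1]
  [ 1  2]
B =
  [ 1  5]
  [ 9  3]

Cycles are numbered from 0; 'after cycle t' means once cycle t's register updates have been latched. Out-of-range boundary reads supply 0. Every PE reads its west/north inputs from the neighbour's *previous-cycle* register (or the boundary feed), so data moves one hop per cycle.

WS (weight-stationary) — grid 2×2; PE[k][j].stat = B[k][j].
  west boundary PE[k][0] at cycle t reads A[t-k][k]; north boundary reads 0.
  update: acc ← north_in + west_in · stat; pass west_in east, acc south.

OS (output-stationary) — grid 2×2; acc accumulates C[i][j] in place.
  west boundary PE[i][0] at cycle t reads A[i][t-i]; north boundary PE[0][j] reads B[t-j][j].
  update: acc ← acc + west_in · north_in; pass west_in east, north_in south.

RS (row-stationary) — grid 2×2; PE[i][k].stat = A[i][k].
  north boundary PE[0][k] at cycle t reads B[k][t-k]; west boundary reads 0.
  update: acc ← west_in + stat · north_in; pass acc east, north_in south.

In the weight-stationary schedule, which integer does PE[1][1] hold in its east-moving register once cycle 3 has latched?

WS on a 2×2 grid — tracing PE[1][1] and its feeders:
  @0  [0,1]  acc 0  |  →0  ↓0
  @0  [1,0]  acc 0  |  →0  ↓0
  @0  [1,1]  acc 0  |  →0  ↓0
  @1  [0,1]  acc 25  |  →5  ↓25
  @1  [1,0]  acc 14  |  →1  ↓14
  @1  [1,1]  acc 0  |  →0  ↓0
  @2  [0,1]  acc 5  |  →1  ↓5
  @2  [1,0]  acc 19  |  →2  ↓19
  @2  [1,1]  acc 28  |  →1  ↓28
  @3  [0,1]  acc 0  |  →0  ↓0
  @3  [1,0]  acc 0  |  →0  ↓0
  @3  [1,1]  acc 11  |  →2  ↓11

register = 2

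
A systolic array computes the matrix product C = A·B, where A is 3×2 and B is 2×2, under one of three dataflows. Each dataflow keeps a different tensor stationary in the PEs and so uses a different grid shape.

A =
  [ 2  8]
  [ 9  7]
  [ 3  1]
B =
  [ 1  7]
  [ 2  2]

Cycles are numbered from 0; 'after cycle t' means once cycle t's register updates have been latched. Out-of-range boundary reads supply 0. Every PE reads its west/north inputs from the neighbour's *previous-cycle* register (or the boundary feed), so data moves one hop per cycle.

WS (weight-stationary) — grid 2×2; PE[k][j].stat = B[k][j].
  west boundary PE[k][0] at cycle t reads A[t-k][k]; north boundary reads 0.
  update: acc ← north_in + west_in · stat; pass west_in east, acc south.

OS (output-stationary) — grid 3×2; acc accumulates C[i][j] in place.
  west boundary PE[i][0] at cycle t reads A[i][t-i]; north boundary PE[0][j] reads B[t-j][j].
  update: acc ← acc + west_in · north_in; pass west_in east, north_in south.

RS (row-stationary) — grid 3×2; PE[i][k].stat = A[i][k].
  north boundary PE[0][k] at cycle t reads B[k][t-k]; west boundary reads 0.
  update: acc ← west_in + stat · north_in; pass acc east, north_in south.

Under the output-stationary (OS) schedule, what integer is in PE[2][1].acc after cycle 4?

OS on a 3×2 grid — tracing PE[2][1] and its feeders:
  after 0 — PE[1][1] acc=0, pass-E 0, pass-S 0
  after 0 — PE[2][0] acc=0, pass-E 0, pass-S 0
  after 0 — PE[2][1] acc=0, pass-E 0, pass-S 0
  after 1 — PE[1][1] acc=0, pass-E 0, pass-S 0
  after 1 — PE[2][0] acc=0, pass-E 0, pass-S 0
  after 1 — PE[2][1] acc=0, pass-E 0, pass-S 0
  after 2 — PE[1][1] acc=63, pass-E 9, pass-S 7
  after 2 — PE[2][0] acc=3, pass-E 3, pass-S 1
  after 2 — PE[2][1] acc=0, pass-E 0, pass-S 0
  after 3 — PE[1][1] acc=77, pass-E 7, pass-S 2
  after 3 — PE[2][0] acc=5, pass-E 1, pass-S 2
  after 3 — PE[2][1] acc=21, pass-E 3, pass-S 7
  after 4 — PE[1][1] acc=77, pass-E 0, pass-S 0
  after 4 — PE[2][0] acc=5, pass-E 0, pass-S 0
  after 4 — PE[2][1] acc=23, pass-E 1, pass-S 2

PE[2][1].acc = 23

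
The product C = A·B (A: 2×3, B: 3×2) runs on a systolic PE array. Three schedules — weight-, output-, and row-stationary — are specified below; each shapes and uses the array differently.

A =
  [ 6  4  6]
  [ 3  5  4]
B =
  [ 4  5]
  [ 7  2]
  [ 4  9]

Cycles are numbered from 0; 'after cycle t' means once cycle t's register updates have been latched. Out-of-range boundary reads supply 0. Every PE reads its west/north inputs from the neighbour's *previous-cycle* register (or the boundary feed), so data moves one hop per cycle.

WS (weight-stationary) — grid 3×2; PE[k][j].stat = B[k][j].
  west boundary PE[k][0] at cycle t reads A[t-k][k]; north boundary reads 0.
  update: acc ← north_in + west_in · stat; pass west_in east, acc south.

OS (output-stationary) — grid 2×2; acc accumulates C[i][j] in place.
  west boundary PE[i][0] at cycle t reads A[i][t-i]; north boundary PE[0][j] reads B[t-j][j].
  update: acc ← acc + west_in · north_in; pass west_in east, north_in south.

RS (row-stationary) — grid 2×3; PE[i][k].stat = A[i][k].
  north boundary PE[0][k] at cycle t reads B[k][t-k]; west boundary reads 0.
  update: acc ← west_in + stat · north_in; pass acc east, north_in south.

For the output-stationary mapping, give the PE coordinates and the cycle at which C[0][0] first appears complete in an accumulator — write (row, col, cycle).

(row, col, cycle) = (0, 0, 2)

OS: C[0][0] accumulates in PE[0][0]:
  step 0 · PE0,0: acc=24; fwd→6 fwd↓4
  step 1 · PE0,0: acc=52; fwd→4 fwd↓7
  step 2 · PE0,0: acc=76; fwd→6 fwd↓4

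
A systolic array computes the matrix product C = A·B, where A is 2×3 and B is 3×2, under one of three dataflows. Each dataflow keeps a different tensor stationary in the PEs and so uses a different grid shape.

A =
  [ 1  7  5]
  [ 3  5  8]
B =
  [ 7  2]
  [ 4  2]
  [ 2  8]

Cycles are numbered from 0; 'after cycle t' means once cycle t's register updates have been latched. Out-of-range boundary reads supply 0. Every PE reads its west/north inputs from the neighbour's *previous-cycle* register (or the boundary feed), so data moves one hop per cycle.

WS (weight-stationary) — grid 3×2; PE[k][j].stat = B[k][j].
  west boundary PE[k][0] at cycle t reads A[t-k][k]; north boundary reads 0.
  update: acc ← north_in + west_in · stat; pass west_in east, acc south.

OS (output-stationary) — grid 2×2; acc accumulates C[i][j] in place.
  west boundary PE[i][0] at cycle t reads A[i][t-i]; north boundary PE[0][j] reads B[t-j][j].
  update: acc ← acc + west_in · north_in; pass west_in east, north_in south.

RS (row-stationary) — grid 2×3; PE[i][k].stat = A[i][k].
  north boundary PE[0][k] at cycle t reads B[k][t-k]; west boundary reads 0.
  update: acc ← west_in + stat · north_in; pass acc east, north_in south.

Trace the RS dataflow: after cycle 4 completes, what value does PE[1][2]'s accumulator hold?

PE[1][2].acc = 80

RS (2×3). Following PE[1][2] plus its west/north inputs:
  0: (0,2).acc=0  regs=<0,0>
  0: (1,1).acc=0  regs=<0,0>
  0: (1,2).acc=0  regs=<0,0>
  1: (0,2).acc=0  regs=<0,0>
  1: (1,1).acc=0  regs=<0,0>
  1: (1,2).acc=0  regs=<0,0>
  2: (0,2).acc=45  regs=<45,2>
  2: (1,1).acc=41  regs=<41,4>
  2: (1,2).acc=0  regs=<0,0>
  3: (0,2).acc=56  regs=<56,8>
  3: (1,1).acc=16  regs=<16,2>
  3: (1,2).acc=57  regs=<57,2>
  4: (0,2).acc=0  regs=<0,0>
  4: (1,1).acc=0  regs=<0,0>
  4: (1,2).acc=80  regs=<80,8>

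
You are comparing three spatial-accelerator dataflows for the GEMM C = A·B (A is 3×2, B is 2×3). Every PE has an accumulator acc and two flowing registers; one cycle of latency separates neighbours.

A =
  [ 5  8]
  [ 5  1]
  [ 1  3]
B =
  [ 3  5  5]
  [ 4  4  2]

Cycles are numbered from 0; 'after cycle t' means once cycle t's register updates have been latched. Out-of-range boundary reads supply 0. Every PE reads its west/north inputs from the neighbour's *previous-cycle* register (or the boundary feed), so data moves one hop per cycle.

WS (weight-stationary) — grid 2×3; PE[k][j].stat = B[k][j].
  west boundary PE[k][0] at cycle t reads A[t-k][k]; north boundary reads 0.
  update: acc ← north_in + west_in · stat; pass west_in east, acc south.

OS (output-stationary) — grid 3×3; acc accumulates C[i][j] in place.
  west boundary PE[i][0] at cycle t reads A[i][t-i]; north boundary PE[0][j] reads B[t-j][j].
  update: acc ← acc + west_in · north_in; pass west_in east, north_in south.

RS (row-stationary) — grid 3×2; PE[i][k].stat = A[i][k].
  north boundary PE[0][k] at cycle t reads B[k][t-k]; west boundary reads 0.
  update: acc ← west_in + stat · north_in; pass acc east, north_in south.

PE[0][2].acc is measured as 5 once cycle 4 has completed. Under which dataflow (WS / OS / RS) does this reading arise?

— WS: 2×3; PE[0][2] trace:
  step 0 · PE0,2: acc=0; fwd→0 fwd↓0
  step 1 · PE0,2: acc=0; fwd→0 fwd↓0
  step 2 · PE0,2: acc=25; fwd→5 fwd↓25
  step 3 · PE0,2: acc=25; fwd→5 fwd↓25
  step 4 · PE0,2: acc=5; fwd→1 fwd↓5
— OS: 3×3; PE[0][2] trace:
  step 0 · PE0,2: acc=0; fwd→0 fwd↓0
  step 1 · PE0,2: acc=0; fwd→0 fwd↓0
  step 2 · PE0,2: acc=25; fwd→5 fwd↓5
  step 3 · PE0,2: acc=41; fwd→8 fwd↓2
  step 4 · PE0,2: acc=41; fwd→0 fwd↓0
RS: PE[0][2] is outside its 3×2 grid.

dataflow = WS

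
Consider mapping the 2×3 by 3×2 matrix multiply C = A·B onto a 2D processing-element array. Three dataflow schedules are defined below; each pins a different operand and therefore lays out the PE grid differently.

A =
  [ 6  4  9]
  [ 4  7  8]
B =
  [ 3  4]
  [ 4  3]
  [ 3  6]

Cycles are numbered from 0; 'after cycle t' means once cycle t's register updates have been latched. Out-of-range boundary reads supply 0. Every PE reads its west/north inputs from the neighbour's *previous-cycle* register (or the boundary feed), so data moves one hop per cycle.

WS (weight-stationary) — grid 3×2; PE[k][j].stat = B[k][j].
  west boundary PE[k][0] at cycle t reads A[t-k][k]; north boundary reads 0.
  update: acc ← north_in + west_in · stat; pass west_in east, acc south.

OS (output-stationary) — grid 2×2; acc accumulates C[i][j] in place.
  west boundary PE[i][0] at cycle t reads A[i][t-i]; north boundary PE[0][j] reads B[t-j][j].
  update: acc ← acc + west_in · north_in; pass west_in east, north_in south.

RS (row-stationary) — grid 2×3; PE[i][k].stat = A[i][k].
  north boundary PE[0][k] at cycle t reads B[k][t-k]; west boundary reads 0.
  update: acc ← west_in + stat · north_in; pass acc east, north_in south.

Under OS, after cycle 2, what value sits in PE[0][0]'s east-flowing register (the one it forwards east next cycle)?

Tracing OS — 2×2 array, target PE[0][0]:
  cycle 0: PE[0][0] → acc 18, east 6, south 3
  cycle 1: PE[0][0] → acc 34, east 4, south 4
  cycle 2: PE[0][0] → acc 61, east 9, south 3

register = 9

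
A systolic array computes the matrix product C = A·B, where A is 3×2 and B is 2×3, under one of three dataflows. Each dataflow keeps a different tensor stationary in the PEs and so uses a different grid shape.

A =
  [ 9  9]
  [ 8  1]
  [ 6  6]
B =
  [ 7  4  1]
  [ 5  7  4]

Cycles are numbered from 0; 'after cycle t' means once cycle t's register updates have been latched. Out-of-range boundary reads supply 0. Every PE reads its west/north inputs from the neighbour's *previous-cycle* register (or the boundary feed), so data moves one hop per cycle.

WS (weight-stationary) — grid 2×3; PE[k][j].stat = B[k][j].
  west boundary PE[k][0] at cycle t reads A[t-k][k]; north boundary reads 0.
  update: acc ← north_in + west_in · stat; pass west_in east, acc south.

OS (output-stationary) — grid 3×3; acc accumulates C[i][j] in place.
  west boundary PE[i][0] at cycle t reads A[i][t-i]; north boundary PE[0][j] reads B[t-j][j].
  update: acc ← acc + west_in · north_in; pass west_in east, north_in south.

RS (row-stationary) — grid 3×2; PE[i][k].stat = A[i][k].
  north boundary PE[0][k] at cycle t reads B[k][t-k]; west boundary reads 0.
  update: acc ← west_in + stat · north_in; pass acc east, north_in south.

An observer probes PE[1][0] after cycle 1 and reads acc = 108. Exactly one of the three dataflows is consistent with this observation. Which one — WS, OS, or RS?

WS [2×3] PE[1][0] across cycles:
  cycle 0: PE[1][0] → acc 0, east 0, south 0
  cycle 1: PE[1][0] → acc 108, east 9, south 108
OS [3×3] PE[1][0] across cycles:
  cycle 0: PE[1][0] → acc 0, east 0, south 0
  cycle 1: PE[1][0] → acc 56, east 8, south 7
RS [3×2] PE[1][0] across cycles:
  cycle 0: PE[1][0] → acc 0, east 0, south 0
  cycle 1: PE[1][0] → acc 56, east 56, south 7

dataflow = WS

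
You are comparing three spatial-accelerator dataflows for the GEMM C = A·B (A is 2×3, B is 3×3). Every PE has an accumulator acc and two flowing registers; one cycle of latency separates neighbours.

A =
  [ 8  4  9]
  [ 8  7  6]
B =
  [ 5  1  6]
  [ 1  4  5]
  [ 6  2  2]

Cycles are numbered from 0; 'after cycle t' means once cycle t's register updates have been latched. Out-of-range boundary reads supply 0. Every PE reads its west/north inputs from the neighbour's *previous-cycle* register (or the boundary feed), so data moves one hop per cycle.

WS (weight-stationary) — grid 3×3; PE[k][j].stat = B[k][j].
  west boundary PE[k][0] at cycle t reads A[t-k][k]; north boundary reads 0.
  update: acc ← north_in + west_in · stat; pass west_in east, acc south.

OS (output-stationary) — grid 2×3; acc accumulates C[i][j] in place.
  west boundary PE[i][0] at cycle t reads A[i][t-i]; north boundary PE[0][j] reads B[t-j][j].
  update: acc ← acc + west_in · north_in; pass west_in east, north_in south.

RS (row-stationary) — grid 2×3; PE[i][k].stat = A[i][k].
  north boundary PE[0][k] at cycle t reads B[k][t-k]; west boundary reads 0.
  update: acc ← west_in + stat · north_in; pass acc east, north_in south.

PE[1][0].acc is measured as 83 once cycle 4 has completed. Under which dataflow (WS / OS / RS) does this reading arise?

Under WS (3×3), PE[1][0]:
  c0 r1c0: 0 / 0 / 0
  c1 r1c0: 44 / 4 / 44
  c2 r1c0: 47 / 7 / 47
  c3 r1c0: 0 / 0 / 0
  c4 r1c0: 0 / 0 / 0
Under OS (2×3), PE[1][0]:
  c0 r1c0: 0 / 0 / 0
  c1 r1c0: 40 / 8 / 5
  c2 r1c0: 47 / 7 / 1
  c3 r1c0: 83 / 6 / 6
  c4 r1c0: 83 / 0 / 0
Under RS (2×3), PE[1][0]:
  c0 r1c0: 0 / 0 / 0
  c1 r1c0: 40 / 40 / 5
  c2 r1c0: 8 / 8 / 1
  c3 r1c0: 48 / 48 / 6
  c4 r1c0: 0 / 0 / 0

dataflow = OS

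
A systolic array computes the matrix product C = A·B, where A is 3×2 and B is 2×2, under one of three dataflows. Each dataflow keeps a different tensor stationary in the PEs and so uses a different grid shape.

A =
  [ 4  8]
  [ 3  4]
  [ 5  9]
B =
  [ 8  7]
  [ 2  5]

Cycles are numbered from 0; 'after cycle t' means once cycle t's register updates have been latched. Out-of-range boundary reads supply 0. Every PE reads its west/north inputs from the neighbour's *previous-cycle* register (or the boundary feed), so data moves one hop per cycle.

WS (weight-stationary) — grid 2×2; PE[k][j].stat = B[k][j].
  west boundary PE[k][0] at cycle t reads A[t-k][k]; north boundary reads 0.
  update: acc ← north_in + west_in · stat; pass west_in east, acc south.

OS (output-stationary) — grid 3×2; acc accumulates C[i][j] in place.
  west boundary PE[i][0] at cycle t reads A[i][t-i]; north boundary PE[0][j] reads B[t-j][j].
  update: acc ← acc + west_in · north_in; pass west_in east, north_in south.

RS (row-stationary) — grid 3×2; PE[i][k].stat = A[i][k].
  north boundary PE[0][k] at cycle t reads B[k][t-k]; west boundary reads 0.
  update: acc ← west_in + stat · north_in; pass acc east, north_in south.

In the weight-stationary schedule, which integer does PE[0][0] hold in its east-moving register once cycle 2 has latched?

WS on a 2×2 grid — tracing PE[0][0] and its feeders:
  cycle 0: PE[0][0] → acc 32, east 4, south 32
  cycle 1: PE[0][0] → acc 24, east 3, south 24
  cycle 2: PE[0][0] → acc 40, east 5, south 40

register = 5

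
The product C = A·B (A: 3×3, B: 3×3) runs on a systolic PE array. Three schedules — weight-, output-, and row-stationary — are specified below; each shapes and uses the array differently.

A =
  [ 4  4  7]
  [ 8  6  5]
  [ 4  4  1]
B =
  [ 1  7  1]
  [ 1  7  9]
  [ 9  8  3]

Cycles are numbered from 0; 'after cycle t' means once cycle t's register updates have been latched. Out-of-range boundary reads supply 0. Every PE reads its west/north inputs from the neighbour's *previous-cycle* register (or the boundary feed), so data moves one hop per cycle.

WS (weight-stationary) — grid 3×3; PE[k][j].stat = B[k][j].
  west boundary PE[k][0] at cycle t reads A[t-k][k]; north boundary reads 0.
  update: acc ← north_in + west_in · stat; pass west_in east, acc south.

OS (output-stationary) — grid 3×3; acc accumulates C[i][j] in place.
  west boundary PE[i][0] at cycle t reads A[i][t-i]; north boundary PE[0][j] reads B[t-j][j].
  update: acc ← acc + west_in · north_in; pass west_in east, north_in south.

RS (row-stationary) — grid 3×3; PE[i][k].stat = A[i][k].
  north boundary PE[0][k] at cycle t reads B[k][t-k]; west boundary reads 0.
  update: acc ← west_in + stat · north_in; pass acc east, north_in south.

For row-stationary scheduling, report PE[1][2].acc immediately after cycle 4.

PE[1][2].acc = 138

RS on a 3×3 grid — tracing PE[1][2] and its feeders:
  step 0 · PE0,2: acc=0; fwd→0 fwd↓0
  step 0 · PE1,1: acc=0; fwd→0 fwd↓0
  step 0 · PE1,2: acc=0; fwd→0 fwd↓0
  step 1 · PE0,2: acc=0; fwd→0 fwd↓0
  step 1 · PE1,1: acc=0; fwd→0 fwd↓0
  step 1 · PE1,2: acc=0; fwd→0 fwd↓0
  step 2 · PE0,2: acc=71; fwd→71 fwd↓9
  step 2 · PE1,1: acc=14; fwd→14 fwd↓1
  step 2 · PE1,2: acc=0; fwd→0 fwd↓0
  step 3 · PE0,2: acc=112; fwd→112 fwd↓8
  step 3 · PE1,1: acc=98; fwd→98 fwd↓7
  step 3 · PE1,2: acc=59; fwd→59 fwd↓9
  step 4 · PE0,2: acc=61; fwd→61 fwd↓3
  step 4 · PE1,1: acc=62; fwd→62 fwd↓9
  step 4 · PE1,2: acc=138; fwd→138 fwd↓8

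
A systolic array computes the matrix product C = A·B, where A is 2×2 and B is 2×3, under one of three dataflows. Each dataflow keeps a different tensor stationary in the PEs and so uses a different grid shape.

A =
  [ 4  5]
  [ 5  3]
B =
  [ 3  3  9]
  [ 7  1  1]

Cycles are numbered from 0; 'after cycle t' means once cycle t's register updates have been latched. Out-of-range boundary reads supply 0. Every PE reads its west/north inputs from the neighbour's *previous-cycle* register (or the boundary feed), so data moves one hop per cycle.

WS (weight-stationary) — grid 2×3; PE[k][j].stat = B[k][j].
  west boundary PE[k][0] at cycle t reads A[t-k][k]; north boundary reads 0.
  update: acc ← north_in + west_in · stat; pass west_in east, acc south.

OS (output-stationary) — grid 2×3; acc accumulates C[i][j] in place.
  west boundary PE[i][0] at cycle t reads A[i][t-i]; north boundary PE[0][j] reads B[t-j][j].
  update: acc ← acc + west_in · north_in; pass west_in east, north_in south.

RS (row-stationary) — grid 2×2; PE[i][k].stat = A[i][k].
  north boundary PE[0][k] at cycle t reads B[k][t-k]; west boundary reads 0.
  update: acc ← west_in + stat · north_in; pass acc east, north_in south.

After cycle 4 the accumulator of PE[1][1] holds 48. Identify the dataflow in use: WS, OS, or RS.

dataflow = RS

Under WS (2×3), PE[1][1]:
  t=0 PE[1][1]: acc=0 h=0 v=0
  t=1 PE[1][1]: acc=0 h=0 v=0
  t=2 PE[1][1]: acc=17 h=5 v=17
  t=3 PE[1][1]: acc=18 h=3 v=18
  t=4 PE[1][1]: acc=0 h=0 v=0
Under OS (2×3), PE[1][1]:
  t=0 PE[1][1]: acc=0 h=0 v=0
  t=1 PE[1][1]: acc=0 h=0 v=0
  t=2 PE[1][1]: acc=15 h=5 v=3
  t=3 PE[1][1]: acc=18 h=3 v=1
  t=4 PE[1][1]: acc=18 h=0 v=0
Under RS (2×2), PE[1][1]:
  t=0 PE[1][1]: acc=0 h=0 v=0
  t=1 PE[1][1]: acc=0 h=0 v=0
  t=2 PE[1][1]: acc=36 h=36 v=7
  t=3 PE[1][1]: acc=18 h=18 v=1
  t=4 PE[1][1]: acc=48 h=48 v=1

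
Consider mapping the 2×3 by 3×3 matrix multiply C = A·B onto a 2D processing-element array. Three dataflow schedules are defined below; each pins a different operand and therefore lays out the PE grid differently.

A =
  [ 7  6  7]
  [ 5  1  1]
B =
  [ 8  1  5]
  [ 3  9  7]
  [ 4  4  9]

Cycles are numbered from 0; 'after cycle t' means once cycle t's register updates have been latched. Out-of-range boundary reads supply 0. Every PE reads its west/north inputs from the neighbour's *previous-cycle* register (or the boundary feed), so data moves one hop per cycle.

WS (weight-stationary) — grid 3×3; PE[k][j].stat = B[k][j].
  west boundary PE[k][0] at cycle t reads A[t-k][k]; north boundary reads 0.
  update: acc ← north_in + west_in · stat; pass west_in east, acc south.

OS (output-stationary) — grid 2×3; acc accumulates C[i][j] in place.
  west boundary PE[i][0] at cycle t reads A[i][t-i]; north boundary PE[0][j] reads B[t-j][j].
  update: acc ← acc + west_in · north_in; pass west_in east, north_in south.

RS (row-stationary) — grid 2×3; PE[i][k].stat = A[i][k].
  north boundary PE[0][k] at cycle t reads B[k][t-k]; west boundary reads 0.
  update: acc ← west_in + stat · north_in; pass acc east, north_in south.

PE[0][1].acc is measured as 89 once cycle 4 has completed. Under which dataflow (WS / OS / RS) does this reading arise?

dataflow = OS

WS (3×3 grid), PE[0][1]:
  cycle 0: PE[0][1] → acc 0, east 0, south 0
  cycle 1: PE[0][1] → acc 7, east 7, south 7
  cycle 2: PE[0][1] → acc 5, east 5, south 5
  cycle 3: PE[0][1] → acc 0, east 0, south 0
  cycle 4: PE[0][1] → acc 0, east 0, south 0
OS (2×3 grid), PE[0][1]:
  cycle 0: PE[0][1] → acc 0, east 0, south 0
  cycle 1: PE[0][1] → acc 7, east 7, south 1
  cycle 2: PE[0][1] → acc 61, east 6, south 9
  cycle 3: PE[0][1] → acc 89, east 7, south 4
  cycle 4: PE[0][1] → acc 89, east 0, south 0
RS (2×3 grid), PE[0][1]:
  cycle 0: PE[0][1] → acc 0, east 0, south 0
  cycle 1: PE[0][1] → acc 74, east 74, south 3
  cycle 2: PE[0][1] → acc 61, east 61, south 9
  cycle 3: PE[0][1] → acc 77, east 77, south 7
  cycle 4: PE[0][1] → acc 0, east 0, south 0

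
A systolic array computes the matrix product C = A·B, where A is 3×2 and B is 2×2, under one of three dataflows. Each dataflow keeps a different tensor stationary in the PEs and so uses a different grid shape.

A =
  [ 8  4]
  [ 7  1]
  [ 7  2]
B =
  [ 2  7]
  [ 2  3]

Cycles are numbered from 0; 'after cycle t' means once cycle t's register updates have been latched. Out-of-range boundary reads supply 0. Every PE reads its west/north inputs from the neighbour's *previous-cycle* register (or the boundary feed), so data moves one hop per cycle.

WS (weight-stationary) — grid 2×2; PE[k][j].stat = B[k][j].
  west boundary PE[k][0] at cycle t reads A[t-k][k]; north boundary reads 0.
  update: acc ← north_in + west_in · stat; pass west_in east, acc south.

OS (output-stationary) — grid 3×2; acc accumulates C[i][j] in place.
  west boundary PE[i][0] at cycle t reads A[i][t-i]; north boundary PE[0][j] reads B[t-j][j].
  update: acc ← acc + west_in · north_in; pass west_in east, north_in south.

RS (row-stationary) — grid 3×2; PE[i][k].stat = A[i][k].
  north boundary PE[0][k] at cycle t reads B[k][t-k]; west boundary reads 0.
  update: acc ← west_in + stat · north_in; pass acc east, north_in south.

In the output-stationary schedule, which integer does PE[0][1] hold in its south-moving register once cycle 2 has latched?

OS on a 3×2 grid — tracing PE[0][1] and its feeders:
  t=0 PE[0][0]: acc=16 h=8 v=2
  t=0 PE[0][1]: acc=0 h=0 v=0
  t=1 PE[0][0]: acc=24 h=4 v=2
  t=1 PE[0][1]: acc=56 h=8 v=7
  t=2 PE[0][0]: acc=24 h=0 v=0
  t=2 PE[0][1]: acc=68 h=4 v=3

register = 3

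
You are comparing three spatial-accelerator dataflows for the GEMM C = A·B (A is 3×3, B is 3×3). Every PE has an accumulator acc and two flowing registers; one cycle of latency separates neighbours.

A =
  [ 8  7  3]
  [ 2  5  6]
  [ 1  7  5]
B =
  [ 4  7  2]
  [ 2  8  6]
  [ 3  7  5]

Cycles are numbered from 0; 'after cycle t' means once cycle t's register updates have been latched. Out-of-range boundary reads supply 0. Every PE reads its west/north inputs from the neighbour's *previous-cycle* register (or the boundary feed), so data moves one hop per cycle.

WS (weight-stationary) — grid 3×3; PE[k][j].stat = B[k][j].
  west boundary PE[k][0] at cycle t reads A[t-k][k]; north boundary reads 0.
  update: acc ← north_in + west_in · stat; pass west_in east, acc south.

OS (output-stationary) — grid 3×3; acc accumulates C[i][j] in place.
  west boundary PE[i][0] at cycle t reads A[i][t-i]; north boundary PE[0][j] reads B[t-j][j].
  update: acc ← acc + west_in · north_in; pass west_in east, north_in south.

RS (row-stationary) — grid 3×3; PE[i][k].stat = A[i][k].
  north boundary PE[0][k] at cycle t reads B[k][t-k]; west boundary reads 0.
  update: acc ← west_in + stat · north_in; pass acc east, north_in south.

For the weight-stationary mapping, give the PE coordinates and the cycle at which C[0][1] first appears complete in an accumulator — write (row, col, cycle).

(row, col, cycle) = (2, 1, 3)

WS: C[0][1] accumulates in PE[2][1]:
  @0  [2,1]  acc 0  |  →0  ↓0
  @1  [2,1]  acc 0  |  →0  ↓0
  @2  [2,1]  acc 0  |  →0  ↓0
  @3  [2,1]  acc 133  |  →3  ↓133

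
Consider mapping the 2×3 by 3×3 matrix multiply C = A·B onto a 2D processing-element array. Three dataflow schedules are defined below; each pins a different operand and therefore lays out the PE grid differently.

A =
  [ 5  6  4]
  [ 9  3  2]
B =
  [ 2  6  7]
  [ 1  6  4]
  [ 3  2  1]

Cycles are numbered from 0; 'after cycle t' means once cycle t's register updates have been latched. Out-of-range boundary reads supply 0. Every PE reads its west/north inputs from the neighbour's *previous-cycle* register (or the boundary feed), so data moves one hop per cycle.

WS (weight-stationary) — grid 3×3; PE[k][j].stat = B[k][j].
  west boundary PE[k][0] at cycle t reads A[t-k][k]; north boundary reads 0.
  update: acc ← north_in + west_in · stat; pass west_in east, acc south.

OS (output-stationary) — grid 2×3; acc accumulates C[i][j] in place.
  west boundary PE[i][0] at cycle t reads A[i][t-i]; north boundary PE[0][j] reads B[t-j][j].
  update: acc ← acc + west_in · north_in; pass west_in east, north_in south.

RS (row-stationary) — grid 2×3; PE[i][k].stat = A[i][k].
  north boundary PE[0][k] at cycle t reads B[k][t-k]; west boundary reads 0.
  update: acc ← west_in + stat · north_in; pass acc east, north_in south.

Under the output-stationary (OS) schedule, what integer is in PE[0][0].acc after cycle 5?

PE[0][0].acc = 28

OS (2×3). Following PE[0][0] plus its west/north inputs:
  cycle 0: PE[0][0] → acc 10, east 5, south 2
  cycle 1: PE[0][0] → acc 16, east 6, south 1
  cycle 2: PE[0][0] → acc 28, east 4, south 3
  cycle 3: PE[0][0] → acc 28, east 0, south 0
  cycle 4: PE[0][0] → acc 28, east 0, south 0
  cycle 5: PE[0][0] → acc 28, east 0, south 0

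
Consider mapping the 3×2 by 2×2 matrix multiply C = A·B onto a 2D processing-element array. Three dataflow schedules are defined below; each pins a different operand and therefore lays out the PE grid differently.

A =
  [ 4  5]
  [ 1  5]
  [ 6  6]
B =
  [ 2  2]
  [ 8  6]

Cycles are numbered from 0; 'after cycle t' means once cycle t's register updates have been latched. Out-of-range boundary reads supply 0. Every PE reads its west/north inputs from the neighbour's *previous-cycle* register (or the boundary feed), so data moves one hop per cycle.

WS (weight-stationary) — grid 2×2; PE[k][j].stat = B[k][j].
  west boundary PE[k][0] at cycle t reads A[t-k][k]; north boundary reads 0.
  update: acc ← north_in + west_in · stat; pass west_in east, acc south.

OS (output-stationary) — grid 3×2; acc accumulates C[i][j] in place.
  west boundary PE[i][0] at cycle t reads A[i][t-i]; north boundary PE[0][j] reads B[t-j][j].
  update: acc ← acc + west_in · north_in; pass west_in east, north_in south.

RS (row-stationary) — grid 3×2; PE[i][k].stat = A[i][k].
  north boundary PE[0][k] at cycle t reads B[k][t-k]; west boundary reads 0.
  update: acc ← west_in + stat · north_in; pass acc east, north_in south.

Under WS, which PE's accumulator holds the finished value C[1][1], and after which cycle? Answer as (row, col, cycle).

Under WS, C[1][1] lands at PE[1][1]:
  0: (1,1).acc=0  regs=<0,0>
  1: (1,1).acc=0  regs=<0,0>
  2: (1,1).acc=38  regs=<5,38>
  3: (1,1).acc=32  regs=<5,32>

(row, col, cycle) = (1, 1, 3)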